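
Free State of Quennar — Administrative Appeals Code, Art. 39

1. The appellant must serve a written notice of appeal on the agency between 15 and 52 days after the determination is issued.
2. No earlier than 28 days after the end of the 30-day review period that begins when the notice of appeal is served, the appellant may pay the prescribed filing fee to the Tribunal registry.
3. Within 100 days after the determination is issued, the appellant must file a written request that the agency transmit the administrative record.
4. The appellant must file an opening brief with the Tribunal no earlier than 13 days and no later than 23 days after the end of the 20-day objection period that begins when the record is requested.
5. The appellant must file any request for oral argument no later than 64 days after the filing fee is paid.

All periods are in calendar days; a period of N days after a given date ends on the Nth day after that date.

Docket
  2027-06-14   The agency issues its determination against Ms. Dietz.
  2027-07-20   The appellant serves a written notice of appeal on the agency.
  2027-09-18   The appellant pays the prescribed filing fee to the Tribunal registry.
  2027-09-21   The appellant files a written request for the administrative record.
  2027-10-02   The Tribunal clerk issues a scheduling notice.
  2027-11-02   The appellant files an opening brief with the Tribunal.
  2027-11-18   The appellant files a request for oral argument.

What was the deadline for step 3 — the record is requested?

2027-09-22

Step 3 runs from 2027-06-14, when the determination is issued. 100 days after 2027-06-14 is 2027-09-22.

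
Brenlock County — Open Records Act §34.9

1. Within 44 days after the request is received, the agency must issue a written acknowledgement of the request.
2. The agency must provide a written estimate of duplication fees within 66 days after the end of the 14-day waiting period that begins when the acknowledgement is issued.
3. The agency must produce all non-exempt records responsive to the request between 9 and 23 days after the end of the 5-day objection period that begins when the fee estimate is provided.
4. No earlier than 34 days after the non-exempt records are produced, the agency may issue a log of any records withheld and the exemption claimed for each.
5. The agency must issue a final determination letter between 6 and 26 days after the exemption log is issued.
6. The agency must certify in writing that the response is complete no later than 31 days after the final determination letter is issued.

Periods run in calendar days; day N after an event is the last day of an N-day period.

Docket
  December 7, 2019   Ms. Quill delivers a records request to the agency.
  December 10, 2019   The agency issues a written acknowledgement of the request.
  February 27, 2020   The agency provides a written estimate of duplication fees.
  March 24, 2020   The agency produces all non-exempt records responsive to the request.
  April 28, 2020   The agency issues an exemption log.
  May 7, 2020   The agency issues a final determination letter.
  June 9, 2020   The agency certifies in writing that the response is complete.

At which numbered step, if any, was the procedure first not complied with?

Step 1: 44 days after December 7, 2019 (when the request is received) is January 20, 2020; December 10, 2019 is within that limit.
Step 2: 66 days after December 24, 2019 (end of the 14-day waiting period, which began when the acknowledgement is issued on December 10, 2019) is February 28, 2020; February 27, 2020 is within that limit.
Step 3: the window is 9–23 days after March 3, 2020 (end of the 5-day objection period, which began when the fee estimate is provided on February 27, 2020), so March 12, 2020 through March 26, 2020; done March 24, 2020 — within the window.
Step 4: the earliest permitted date is 34 days after March 24, 2020 (when the non-exempt records are produced), i.e. April 27, 2020; done April 28, 2020 — permitted.
Step 5: the window is 6–26 days after April 28, 2020 (when the exemption log is issued), so May 4, 2020 through May 24, 2020; done May 7, 2020 — within the window.
Step 6: 31 days after May 7, 2020 (when the final determination letter is issued) is June 7, 2020; not done until June 9, 2020, 2 days after the deadline.
No need to go further; step 6 was not satisfied.

Step 6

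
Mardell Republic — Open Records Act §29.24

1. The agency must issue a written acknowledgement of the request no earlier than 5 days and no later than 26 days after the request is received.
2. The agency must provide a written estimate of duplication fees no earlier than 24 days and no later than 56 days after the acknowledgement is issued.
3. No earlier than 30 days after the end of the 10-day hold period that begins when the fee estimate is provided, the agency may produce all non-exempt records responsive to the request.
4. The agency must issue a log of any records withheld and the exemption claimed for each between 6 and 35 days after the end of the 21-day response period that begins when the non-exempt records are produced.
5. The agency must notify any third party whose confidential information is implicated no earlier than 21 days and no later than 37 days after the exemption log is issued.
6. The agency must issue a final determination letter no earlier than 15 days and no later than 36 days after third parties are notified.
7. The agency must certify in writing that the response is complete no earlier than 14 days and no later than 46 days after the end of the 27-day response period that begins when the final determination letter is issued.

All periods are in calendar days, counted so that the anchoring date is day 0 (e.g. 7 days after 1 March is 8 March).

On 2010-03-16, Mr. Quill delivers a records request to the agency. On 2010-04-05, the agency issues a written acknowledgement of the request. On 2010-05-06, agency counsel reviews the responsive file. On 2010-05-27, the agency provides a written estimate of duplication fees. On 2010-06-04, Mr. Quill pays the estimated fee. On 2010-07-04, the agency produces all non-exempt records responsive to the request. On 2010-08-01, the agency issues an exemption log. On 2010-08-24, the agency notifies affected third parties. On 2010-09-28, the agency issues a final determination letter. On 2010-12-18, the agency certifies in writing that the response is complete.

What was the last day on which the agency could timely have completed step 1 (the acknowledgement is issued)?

Step 1 runs from 2010-03-16, when the request is received. The window is 5–26 days after 2010-03-16; it closes on 2010-04-11.

2010-04-11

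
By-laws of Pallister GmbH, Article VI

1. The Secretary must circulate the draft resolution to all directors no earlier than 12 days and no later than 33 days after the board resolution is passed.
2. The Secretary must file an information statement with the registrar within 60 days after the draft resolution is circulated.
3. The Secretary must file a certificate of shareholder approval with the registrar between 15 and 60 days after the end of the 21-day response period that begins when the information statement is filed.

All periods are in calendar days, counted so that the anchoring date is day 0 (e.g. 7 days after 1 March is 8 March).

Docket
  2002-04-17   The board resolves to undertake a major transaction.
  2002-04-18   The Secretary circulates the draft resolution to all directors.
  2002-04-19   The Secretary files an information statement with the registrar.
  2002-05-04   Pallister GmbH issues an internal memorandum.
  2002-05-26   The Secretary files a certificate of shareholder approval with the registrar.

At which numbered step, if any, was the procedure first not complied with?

Step 1: the window is 12–33 days after 2002-04-17 (when the board resolution is passed), so 2002-04-29 through 2002-05-20; 2002-04-18 is 11 days too early.

Step 1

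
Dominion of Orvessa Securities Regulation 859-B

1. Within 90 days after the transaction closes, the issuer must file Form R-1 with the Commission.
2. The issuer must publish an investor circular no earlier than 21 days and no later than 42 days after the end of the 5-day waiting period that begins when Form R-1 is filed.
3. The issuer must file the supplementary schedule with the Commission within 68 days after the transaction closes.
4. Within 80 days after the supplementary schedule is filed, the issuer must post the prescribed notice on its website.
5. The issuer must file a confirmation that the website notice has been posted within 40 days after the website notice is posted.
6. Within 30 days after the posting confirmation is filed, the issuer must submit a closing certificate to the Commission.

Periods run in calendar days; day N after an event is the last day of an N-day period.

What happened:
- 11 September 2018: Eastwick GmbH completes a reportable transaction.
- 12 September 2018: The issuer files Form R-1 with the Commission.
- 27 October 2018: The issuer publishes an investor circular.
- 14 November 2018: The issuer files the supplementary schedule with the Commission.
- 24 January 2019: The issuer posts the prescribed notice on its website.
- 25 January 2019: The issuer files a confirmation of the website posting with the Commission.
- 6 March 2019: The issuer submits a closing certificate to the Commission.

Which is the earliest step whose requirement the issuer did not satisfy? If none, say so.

Step 1: 90 days after 11 September 2018 (when the transaction closes) is 10 December 2018; 12 September 2018 is within that limit.
Step 2: the window is 21–42 days after 17 September 2018 (end of the 5-day waiting period, which began when Form R-1 is filed on 12 September 2018), so 8 October 2018 through 29 October 2018; 27 October 2018 falls inside that range.
Step 3: 68 days after 11 September 2018 (when the transaction closes) is 18 November 2018; done 14 November 2018 — timely.
Step 4: 80 days after 14 November 2018 (when the supplementary schedule is filed) is 2 February 2019; done 24 January 2019 — timely.
Step 5: 40 days after 24 January 2019 (when the website notice is posted) is 5 March 2019; done 25 January 2019 — timely.
Step 6: 30 days after 25 January 2019 (when the posting confirmation is filed) is 24 February 2019; not done until 6 March 2019, 10 days after the deadline.

Step 6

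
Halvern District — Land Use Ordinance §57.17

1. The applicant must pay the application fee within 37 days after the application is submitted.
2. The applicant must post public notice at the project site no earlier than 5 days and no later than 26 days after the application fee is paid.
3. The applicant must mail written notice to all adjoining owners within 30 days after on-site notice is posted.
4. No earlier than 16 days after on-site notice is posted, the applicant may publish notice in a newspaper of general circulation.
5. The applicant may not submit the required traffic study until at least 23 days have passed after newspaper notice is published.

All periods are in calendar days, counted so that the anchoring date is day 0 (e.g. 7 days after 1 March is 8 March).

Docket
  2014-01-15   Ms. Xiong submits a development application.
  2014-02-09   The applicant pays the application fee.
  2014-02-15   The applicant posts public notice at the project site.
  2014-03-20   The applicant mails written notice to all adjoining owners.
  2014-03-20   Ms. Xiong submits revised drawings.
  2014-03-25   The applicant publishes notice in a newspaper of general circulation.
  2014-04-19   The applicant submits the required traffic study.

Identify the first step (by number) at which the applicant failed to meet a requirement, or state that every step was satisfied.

Step 1 — counting 37 days from 2014-01-15 (when the application is submitted) gives a deadline of 2014-02-21; completed 2014-02-09, before the deadline.
Step 2 — 5 and 26 days from 2014-02-09 (when the application fee is paid) are 2014-02-14 and 2014-03-07 respectively; done 2014-02-15, which is between those dates.
Step 3 — counting 30 days from 2014-02-15 (when on-site notice is posted) gives a deadline of 2014-03-17; 2014-03-20 misses that deadline by 3 days.
The analysis stops there.

Step 3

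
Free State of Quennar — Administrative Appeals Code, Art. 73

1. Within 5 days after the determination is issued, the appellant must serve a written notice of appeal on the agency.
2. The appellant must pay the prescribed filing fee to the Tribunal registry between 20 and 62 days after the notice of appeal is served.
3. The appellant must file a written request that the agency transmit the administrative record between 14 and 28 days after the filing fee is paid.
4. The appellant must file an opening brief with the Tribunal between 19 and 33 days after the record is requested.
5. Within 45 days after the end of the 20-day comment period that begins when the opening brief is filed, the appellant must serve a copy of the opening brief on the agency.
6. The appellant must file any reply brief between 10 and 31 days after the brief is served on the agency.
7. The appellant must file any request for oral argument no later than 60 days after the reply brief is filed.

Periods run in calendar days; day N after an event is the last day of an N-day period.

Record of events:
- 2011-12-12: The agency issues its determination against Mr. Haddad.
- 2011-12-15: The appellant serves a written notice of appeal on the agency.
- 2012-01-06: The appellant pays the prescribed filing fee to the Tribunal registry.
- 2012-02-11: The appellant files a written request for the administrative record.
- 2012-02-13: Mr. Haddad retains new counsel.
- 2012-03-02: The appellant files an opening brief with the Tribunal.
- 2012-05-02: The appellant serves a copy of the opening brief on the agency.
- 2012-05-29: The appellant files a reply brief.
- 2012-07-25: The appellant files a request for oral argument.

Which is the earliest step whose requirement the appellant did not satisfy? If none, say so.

(1) due by 2011-12-12 + 5 days = 2011-12-17; 2011-12-15 is within that limit.
(2) the permitted window runs from 2011-12-15 + 20 = 2012-01-04 to 2011-12-15 + 62 = 2012-02-15; done 2012-01-06 — within the window.
(3) the permitted window runs from 2012-01-06 + 14 = 2012-01-20 to 2012-01-06 + 28 = 2012-02-03; done 2012-02-11 — 8 days after the window closed.

Step 3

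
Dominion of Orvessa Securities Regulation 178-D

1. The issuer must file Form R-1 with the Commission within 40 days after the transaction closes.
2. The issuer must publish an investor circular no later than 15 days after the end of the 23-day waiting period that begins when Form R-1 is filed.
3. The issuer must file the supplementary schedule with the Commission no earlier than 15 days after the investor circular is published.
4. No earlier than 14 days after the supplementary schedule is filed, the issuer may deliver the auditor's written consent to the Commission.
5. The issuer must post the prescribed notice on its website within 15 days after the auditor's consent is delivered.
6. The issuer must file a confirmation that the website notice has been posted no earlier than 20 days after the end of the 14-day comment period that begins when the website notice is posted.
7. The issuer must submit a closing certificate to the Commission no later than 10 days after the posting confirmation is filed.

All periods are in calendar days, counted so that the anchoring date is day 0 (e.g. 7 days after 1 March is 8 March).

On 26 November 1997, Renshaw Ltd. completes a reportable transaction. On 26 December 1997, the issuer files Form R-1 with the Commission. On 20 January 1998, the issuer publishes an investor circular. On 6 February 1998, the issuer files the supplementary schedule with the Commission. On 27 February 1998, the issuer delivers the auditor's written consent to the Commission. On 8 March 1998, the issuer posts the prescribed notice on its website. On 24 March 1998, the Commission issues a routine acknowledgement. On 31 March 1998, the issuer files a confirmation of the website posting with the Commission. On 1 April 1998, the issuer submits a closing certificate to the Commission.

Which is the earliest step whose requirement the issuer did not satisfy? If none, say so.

Step 1 — counting 40 days from 26 November 1997 (when the transaction closes) gives a deadline of 5 January 1998; done 26 December 1997 — timely.
Step 2 — counting 15 days from 18 January 1998 (end of the 23-day waiting period, which began when Form R-1 is filed on 26 December 1997) gives a deadline of 2 February 1998; 20 January 1998 is within that limit.
Step 3 — must wait 15 days from 20 January 1998 (when the investor circular is published), so not before 4 February 1998; 6 February 1998 is on or after that date.
Step 4 — must wait 14 days from 6 February 1998 (when the supplementary schedule is filed), so not before 20 February 1998; done 27 February 1998, after the minimum wait.
Step 5 — counting 15 days from 27 February 1998 (when the auditor's consent is delivered) gives a deadline of 14 March 1998; done 8 March 1998 — timely.
Step 6 — must wait 20 days from 22 March 1998 (end of the 14-day comment period, which began when the website notice is posted on 8 March 1998), so not before 11 April 1998; acted on 31 March 1998, 11 days prematurely.

Step 6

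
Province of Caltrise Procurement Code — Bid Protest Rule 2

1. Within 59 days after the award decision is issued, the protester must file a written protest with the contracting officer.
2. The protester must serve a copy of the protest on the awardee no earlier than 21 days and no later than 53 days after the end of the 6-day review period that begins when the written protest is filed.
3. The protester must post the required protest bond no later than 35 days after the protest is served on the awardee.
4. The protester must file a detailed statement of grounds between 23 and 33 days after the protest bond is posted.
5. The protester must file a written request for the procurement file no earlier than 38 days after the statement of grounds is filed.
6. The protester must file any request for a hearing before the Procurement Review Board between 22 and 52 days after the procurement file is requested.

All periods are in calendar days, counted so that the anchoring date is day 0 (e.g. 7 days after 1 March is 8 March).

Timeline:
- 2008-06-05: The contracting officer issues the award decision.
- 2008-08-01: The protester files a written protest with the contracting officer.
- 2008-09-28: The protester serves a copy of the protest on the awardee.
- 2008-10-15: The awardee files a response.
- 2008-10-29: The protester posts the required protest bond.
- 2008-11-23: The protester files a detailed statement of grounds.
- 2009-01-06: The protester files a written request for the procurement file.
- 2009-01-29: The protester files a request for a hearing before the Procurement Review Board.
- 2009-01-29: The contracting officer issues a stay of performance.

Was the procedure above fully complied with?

Step 1 — counting 59 days from 2008-06-05 (when the award decision is issued) gives a deadline of 2008-08-03; completed 2008-08-01, before the deadline.
Step 2 — 21 and 53 days from 2008-08-07 (end of the 6-day review period, which began when the written protest is filed on 2008-08-01) are 2008-08-28 and 2008-09-29 respectively; 2008-09-28 falls inside that range.
Step 3 — counting 35 days from 2008-09-28 (when the protest is served on the awardee) gives a deadline of 2008-11-02; completed 2008-10-29, before the deadline.
Step 4 — 23 and 33 days from 2008-10-29 (when the protest bond is posted) are 2008-11-21 and 2008-12-01 respectively; done 2008-11-23, which is between those dates.
Step 5 — must wait 38 days from 2008-11-23 (when the statement of grounds is filed), so not before 2008-12-31; done 2009-01-06 — permitted.
Step 6 — 22 and 52 days from 2009-01-06 (when the procurement file is requested) are 2009-01-28 and 2009-02-27 respectively; done 2009-01-29, which is between those dates.

Yes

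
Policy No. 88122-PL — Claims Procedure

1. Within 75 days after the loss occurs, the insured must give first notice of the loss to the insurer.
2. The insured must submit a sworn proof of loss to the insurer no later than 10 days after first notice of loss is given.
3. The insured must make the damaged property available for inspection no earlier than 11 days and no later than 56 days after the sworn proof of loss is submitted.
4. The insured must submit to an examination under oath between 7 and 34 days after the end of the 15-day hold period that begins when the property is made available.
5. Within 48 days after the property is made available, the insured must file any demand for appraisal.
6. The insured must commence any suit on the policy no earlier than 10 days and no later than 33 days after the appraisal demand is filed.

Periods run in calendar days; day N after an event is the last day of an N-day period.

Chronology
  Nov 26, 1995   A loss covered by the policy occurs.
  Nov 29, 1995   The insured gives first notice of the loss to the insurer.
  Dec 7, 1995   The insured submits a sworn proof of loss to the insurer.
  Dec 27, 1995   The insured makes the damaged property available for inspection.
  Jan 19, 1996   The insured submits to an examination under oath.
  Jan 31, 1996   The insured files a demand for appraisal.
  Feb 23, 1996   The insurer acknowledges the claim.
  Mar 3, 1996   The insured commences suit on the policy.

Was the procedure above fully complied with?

Yes

(1) due by Nov 26, 1995 + 75 days = Feb 9, 1996; done Nov 29, 1995 — timely.
(2) due by Nov 29, 1995 + 10 days = Dec 9, 1995; done Dec 7, 1995 — timely.
(3) the permitted window runs from Dec 7, 1995 + 11 = Dec 18, 1995 to Dec 7, 1995 + 56 = Feb 1, 1996; Dec 27, 1995 falls inside that range.
(4) the permitted window runs from Jan 11, 1996 + 7 = Jan 18, 1996 to Jan 11, 1996 + 34 = Feb 14, 1996; Jan 19, 1996 falls inside that range.
(5) due by Dec 27, 1995 + 48 days = Feb 13, 1996; done Jan 31, 1996 — timely.
(6) the permitted window runs from Jan 31, 1996 + 10 = Feb 10, 1996 to Jan 31, 1996 + 33 = Mar 4, 1996; done Mar 3, 1996, which is between those dates.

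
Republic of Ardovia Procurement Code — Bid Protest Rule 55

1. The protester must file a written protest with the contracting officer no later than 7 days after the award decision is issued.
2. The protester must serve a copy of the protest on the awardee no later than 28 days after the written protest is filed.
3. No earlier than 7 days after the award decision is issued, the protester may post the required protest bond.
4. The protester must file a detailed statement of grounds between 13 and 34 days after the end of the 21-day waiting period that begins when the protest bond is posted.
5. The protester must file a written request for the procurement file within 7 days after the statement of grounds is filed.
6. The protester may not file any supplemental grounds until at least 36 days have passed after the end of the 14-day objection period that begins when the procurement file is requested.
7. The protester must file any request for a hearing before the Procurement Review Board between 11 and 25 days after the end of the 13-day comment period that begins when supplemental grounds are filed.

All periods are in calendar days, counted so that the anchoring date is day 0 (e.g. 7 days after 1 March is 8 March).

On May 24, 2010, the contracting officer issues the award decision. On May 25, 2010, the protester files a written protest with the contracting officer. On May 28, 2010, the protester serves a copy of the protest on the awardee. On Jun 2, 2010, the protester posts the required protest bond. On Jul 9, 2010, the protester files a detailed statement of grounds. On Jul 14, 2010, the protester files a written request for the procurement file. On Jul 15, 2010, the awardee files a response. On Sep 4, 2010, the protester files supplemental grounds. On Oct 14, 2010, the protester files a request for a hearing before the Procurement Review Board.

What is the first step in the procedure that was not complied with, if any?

Step 1: 7 days after May 24, 2010 (when the award decision is issued) is May 31, 2010; completed May 25, 2010, before the deadline.
Step 2: 28 days after May 25, 2010 (when the written protest is filed) is Jun 22, 2010; completed May 28, 2010, before the deadline.
Step 3: the earliest permitted date is 7 days after May 24, 2010 (when the award decision is issued), i.e. May 31, 2010; Jun 2, 2010 is on or after that date.
Step 4: the window is 13–34 days after Jun 23, 2010 (end of the 21-day waiting period, which began when the protest bond is posted on Jun 2, 2010), so Jul 6, 2010 through Jul 27, 2010; done Jul 9, 2010, which is between those dates.
Step 5: 7 days after Jul 9, 2010 (when the statement of grounds is filed) is Jul 16, 2010; done Jul 14, 2010 — timely.
Step 6: the earliest permitted date is 36 days after Jul 28, 2010 (end of the 14-day objection period, which began when the procurement file is requested on Jul 14, 2010), i.e. Sep 2, 2010; done Sep 4, 2010, after the minimum wait.
Step 7: the window is 11–25 days after Sep 17, 2010 (end of the 13-day comment period, which began when supplemental grounds are filed on Sep 4, 2010), so Sep 28, 2010 through Oct 12, 2010; done Oct 14, 2010 — 2 days after the window closed.

Step 7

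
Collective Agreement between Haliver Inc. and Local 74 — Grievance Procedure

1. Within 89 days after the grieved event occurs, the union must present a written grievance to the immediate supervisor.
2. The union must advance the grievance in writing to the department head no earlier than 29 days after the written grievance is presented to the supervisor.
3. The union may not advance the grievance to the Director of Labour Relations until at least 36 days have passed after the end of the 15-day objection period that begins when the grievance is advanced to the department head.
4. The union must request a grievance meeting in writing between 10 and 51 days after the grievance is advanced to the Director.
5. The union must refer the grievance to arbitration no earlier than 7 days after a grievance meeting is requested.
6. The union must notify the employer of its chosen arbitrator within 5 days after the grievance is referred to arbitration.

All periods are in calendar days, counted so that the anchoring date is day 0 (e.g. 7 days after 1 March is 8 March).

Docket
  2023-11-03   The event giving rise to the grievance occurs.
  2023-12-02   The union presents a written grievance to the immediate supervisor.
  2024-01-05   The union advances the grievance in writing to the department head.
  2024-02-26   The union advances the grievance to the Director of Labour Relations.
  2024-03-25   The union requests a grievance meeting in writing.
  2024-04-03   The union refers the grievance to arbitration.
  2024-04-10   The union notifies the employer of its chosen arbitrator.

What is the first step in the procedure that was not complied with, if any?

Step 6

(1) due by 2023-11-03 + 89 days = 2024-01-31; done 2023-12-02 — timely.
(2) permitted from 2023-12-02 + 29 days = 2023-12-31 onward; done 2024-01-05, after the minimum wait.
(3) permitted from 2024-01-20 + 36 days = 2024-02-25 onward; done 2024-02-26 — permitted.
(4) the permitted window runs from 2024-02-26 + 10 = 2024-03-07 to 2024-02-26 + 51 = 2024-04-17; done 2024-03-25 — within the window.
(5) permitted from 2024-03-25 + 7 days = 2024-04-01 onward; done 2024-04-03, after the minimum wait.
(6) due by 2024-04-03 + 5 days = 2024-04-08; not done until 2024-04-10, 2 days after the deadline.
Later steps need not be reached.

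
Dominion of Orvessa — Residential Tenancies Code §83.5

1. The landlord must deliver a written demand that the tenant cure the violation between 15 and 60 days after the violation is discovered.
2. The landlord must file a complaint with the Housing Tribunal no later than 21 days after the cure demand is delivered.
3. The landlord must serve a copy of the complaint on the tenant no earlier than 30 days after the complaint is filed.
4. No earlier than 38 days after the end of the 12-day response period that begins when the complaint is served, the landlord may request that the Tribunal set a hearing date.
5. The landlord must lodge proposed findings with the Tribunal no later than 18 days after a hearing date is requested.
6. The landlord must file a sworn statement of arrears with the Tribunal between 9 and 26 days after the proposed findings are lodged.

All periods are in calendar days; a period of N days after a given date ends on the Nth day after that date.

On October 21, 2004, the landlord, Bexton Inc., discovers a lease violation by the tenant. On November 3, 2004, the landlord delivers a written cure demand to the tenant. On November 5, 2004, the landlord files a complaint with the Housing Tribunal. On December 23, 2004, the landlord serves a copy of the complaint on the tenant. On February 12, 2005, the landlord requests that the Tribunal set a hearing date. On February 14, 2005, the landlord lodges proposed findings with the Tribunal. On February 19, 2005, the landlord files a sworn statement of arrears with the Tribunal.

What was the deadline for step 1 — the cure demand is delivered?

December 20, 2004

Step 1 runs from October 21, 2004, when the violation is discovered. The window is 15–60 days after October 21, 2004; it closes on December 20, 2004.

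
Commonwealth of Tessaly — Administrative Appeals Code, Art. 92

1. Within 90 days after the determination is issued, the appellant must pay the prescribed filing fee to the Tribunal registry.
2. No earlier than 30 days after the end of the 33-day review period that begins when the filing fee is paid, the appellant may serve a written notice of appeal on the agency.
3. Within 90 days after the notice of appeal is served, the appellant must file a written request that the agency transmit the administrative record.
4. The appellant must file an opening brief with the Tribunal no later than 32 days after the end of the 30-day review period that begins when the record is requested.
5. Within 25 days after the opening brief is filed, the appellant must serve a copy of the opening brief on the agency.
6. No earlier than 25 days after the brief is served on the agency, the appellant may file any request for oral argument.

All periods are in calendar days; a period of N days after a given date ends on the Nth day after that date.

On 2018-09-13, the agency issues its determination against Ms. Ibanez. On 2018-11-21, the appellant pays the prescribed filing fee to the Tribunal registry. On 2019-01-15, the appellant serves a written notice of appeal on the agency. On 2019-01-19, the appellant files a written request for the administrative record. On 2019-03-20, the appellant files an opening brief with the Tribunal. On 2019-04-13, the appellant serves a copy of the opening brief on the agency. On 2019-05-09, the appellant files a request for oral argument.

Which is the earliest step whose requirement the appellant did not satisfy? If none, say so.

Step 2

Step 1: 90 days after 2018-09-13 (when the determination is issued) is 2018-12-12; 2018-11-21 is within that limit.
Step 2: the earliest permitted date is 30 days after 2018-12-24 (end of the 33-day review period, which began when the filing fee is paid on 2018-11-21), i.e. 2019-01-23; acted on 2019-01-15, 8 days prematurely.
That is the first point of non-compliance.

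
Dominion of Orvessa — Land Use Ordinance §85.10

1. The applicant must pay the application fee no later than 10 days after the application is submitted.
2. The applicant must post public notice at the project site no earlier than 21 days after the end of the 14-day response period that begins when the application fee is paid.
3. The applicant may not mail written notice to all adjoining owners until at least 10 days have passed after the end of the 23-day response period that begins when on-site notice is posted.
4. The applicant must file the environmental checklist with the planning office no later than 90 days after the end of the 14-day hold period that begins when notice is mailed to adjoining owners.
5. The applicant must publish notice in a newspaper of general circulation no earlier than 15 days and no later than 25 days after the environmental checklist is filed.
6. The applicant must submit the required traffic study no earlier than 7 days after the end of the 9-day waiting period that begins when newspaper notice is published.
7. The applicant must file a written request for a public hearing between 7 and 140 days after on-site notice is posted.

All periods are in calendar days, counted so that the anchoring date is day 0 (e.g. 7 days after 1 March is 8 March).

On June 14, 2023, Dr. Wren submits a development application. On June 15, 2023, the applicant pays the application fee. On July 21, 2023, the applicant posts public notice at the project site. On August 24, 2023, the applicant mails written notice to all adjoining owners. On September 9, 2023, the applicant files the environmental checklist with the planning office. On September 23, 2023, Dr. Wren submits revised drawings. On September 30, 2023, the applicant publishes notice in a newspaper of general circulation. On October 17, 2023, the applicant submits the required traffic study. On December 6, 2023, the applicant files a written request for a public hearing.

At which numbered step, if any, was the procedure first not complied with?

None — every step was satisfied

Step 1: 10 days after June 14, 2023 (when the application is submitted) is June 24, 2023; completed June 15, 2023, before the deadline.
Step 2: the earliest permitted date is 21 days after June 29, 2023 (end of the 14-day response period, which began when the application fee is paid on June 15, 2023), i.e. July 20, 2023; July 21, 2023 is on or after that date.
Step 3: the earliest permitted date is 10 days after August 13, 2023 (end of the 23-day response period, which began when on-site notice is posted on July 21, 2023), i.e. August 23, 2023; done August 24, 2023 — permitted.
Step 4: 90 days after September 7, 2023 (end of the 14-day hold period, which began when notice is mailed to adjoining owners on August 24, 2023) is December 6, 2023; done September 9, 2023 — timely.
Step 5: the window is 15–25 days after September 9, 2023 (when the environmental checklist is filed), so September 24, 2023 through October 4, 2023; September 30, 2023 falls inside that range.
Step 6: the earliest permitted date is 7 days after October 9, 2023 (end of the 9-day waiting period, which began when newspaper notice is published on September 30, 2023), i.e. October 16, 2023; done October 17, 2023 — permitted.
Step 7: the window is 7–140 days after July 21, 2023 (when on-site notice is posted), so July 28, 2023 through December 8, 2023; done December 6, 2023 — within the window.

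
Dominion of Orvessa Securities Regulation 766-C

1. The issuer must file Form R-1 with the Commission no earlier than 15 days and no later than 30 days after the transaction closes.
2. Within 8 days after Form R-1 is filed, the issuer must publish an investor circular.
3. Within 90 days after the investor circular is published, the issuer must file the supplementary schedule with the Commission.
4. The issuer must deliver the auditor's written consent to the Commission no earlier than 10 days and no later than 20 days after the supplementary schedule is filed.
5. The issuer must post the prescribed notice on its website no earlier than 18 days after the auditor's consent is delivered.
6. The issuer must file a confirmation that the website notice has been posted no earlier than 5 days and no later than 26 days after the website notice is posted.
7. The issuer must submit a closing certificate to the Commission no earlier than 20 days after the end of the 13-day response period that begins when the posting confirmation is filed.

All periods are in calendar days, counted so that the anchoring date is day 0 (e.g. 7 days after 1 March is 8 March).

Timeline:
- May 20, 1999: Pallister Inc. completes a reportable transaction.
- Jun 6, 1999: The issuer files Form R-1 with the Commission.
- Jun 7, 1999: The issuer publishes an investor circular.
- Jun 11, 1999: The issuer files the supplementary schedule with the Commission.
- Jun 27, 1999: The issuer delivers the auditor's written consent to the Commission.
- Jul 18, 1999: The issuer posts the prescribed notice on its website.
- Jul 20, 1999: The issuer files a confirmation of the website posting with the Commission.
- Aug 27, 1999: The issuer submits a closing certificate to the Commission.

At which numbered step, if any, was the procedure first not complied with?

Step 6

Step 1 — 15 and 30 days from May 20, 1999 (when the transaction closes) are Jun 4, 1999 and Jun 19, 1999 respectively; done Jun 6, 1999 — within the window.
Step 2 — counting 8 days from Jun 6, 1999 (when Form R-1 is filed) gives a deadline of Jun 14, 1999; Jun 7, 1999 is within that limit.
Step 3 — counting 90 days from Jun 7, 1999 (when the investor circular is published) gives a deadline of Sep 5, 1999; completed Jun 11, 1999, before the deadline.
Step 4 — 10 and 20 days from Jun 11, 1999 (when the supplementary schedule is filed) are Jun 21, 1999 and Jul 1, 1999 respectively; done Jun 27, 1999, which is between those dates.
Step 5 — must wait 18 days from Jun 27, 1999 (when the auditor's consent is delivered), so not before Jul 15, 1999; Jul 18, 1999 is on or after that date.
Step 6 — 5 and 26 days from Jul 18, 1999 (when the website notice is posted) are Jul 23, 1999 and Aug 13, 1999 respectively; done Jul 20, 1999 — 3 days before the window opened.
The procedure was therefore not followed at step 6.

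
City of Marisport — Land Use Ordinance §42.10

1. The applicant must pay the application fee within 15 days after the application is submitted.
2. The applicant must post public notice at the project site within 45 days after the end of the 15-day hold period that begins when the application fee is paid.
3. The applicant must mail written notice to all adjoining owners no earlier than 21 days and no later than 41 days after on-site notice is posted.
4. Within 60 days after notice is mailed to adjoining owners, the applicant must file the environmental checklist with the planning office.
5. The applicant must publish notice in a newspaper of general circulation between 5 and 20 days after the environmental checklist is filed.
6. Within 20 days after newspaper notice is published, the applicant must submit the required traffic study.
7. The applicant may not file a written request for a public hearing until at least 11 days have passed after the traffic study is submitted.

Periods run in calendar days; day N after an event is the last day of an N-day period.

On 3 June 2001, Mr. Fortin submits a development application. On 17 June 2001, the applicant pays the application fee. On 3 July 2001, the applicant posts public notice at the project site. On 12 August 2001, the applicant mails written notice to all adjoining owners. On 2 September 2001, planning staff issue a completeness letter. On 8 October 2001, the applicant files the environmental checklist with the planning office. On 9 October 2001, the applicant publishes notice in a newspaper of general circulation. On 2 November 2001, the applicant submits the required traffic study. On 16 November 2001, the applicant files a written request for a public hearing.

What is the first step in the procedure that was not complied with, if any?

Step 1: 15 days after 3 June 2001 (when the application is submitted) is 18 June 2001; 17 June 2001 is within that limit.
Step 2: 45 days after 2 July 2001 (end of the 15-day hold period, which began when the application fee is paid on 17 June 2001) is 16 August 2001; done 3 July 2001 — timely.
Step 3: the window is 21–41 days after 3 July 2001 (when on-site notice is posted), so 24 July 2001 through 13 August 2001; done 12 August 2001, which is between those dates.
Step 4: 60 days after 12 August 2001 (when notice is mailed to adjoining owners) is 11 October 2001; completed 8 October 2001, before the deadline.
Step 5: the window is 5–20 days after 8 October 2001 (when the environmental checklist is filed), so 13 October 2001 through 28 October 2001; 9 October 2001 is 4 days too early.
The analysis stops there.

Step 5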